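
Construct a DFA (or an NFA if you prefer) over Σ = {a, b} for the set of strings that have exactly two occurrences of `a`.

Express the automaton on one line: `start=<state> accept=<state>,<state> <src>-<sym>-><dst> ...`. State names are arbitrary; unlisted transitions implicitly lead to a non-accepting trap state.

start=s0 accept=s2 s0-a->s1 s0-b->s0 s1-a->s2 s1-b->s1 s2-a->s3 s2-b->s2 s3-a->s3 s3-b->s3

Count `a`s, saturating at 3: states s0 through s2 mean 0 through 2 `a`s seen; s3 means more than 2. Each `a` increments (capped at s3); other symbols loop. Accept from {s2}.
A 4-state machine:
        a   b  
>  s0   s1  s0 
   s1   s2  s1 
 * s2   s3  s2 
   s3   s3  s3 
(> = start, * = accepting)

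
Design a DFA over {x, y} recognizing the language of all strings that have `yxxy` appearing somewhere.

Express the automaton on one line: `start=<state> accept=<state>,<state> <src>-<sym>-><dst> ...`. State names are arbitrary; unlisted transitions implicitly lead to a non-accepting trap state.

Track how much of `yxxy` has been matched so far: state q0 is no progress, q4 is the absorbing accept state reached once `yxxy` has occurred. Intermediate states record partial matches; on a mismatch, fall back to the longest reusable overlap.
A 5-state machine:
        x   y  
>  q0   q0  q1 
   q1   q2  q1 
   q2   q3  q1 
   q3   q0  q4 
 * q4   q4  q4 
(> = start, * = accepting)

start=q0 accept=q4 q0-x->q0 q0-y->q1 q1-x->q2 q1-y->q1 q2-x->q3 q2-y->q1 q3-x->q0 q3-y->q4 q4-x->q4 q4-y->q4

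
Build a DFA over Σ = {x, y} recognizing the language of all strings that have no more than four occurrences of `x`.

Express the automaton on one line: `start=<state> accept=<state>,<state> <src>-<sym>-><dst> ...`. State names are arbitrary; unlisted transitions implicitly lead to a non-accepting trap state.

start=q0 accept=q0,q1,q2,q3,q4 q0-x->q1 q0-y->q0 q1-x->q2 q1-y->q1 q2-x->q3 q2-y->q2 q3-x->q4 q3-y->q3 q4-x->q5 q4-y->q4 q5-x->q5 q5-y->q5

Count `x`s, saturating at 5: states q0 through q4 mean 0 through 4 `x`s seen; q5 means more than 4. Each `x` increments (capped at q5); other symbols loop. Accept from {q0, q1, q2, q3, q4}.
With 6 states:
        x   y  
>* q0   q1  q0 
 * q1   q2  q1 
 * q2   q3  q2 
 * q3   q4  q3 
 * q4   q5  q4 
   q5   q5  q5 
(> = start, * = accepting)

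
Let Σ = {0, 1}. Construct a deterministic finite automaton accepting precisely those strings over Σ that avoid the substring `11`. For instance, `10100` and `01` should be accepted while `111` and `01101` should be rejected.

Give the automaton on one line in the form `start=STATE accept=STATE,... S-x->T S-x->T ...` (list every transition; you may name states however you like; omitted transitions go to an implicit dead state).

Track partial matches of the forbidden pattern `11`. State q2 is a dead state reached once `11` has occurred; every other state accepts. q0 means no part of `11` is currently matched.
With 3 states:
        0   1  
>* q0   q0  q1 
 * q1   q0  q2 
   q2   q2  q2 
(> = start, * = accepting)

start=q0 accept=q0,q1 q0-0->q0 q0-1->q1 q1-0->q0 q1-1->q2 q2-0->q2 q2-1->q2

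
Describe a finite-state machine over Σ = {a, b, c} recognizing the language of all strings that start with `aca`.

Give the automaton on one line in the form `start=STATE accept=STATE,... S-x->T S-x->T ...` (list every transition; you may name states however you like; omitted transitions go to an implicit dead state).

Walk along `aca` while the input agrees: from S0 take `a` to S1, and so on. Any deviation drops to the rejecting sink S4. Once S3 is reached the prefix is confirmed and every continuation is accepted.
A 5-state machine:
        a   b   c  
>  S0   S1  S4  S4 
   S1   S4  S4  S2 
   S2   S3  S4  S4 
 * S3   S3  S3  S3 
   S4   S4  S4  S4 
(> = start, * = accepting)

start=S0 accept=S3 S0-a->S1 S0-b->S4 S0-c->S4 S1-a->S4 S1-b->S4 S1-c->S2 S2-a->S3 S2-b->S4 S2-c->S4 S3-a->S3 S3-b->S3 S3-c->S3 S4-a->S4 S4-b->S4 S4-c->S4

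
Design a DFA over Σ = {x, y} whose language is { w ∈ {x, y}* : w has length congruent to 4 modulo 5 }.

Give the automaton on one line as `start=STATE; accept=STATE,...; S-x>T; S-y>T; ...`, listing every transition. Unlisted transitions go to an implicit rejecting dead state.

Only the length mod 5 matters, so use a 5-cycle: from any state, every input symbol moves to the next state, wrapping S4 back to S0. Mark S4 accepting.
5 states suffice.
        x   y  
>  S0   S1  S1 
   S1   S2  S2 
   S2   S3  S3 
   S3   S4  S4 
 * S4   S0  S0 
(> = start, * = accepting)

start=S0; accept=S4; S0-x>S1; S0-y>S1; S1-x>S2; S1-y>S2; S2-x>S3; S2-y>S3; S3-x>S4; S3-y>S4; S4-x>S0; S4-y>S0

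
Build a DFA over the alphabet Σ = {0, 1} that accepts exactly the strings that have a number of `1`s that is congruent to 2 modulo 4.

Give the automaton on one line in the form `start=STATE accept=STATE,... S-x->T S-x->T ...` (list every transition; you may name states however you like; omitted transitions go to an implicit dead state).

Keep the running count of `1`s modulo 4: each `1` advances along the cycle S0 → S1 → S2 → S3 → S0 while other symbols loop. Accept at S2.
4 states suffice.
        0   1  
>  S0   S0  S1 
   S1   S1  S2 
 * S2   S2  S3 
   S3   S3  S0 
(> = start, * = accepting)

start=S0 accept=S2 S0-0->S0 S0-1->S1 S1-0->S1 S1-1->S2 S2-0->S2 S2-1->S3 S3-0->S3 S3-1->S0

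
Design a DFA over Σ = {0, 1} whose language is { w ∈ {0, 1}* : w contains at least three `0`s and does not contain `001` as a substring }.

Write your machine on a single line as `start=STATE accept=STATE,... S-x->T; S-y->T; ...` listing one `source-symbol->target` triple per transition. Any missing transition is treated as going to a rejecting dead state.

start=q0; accept=q4,q8,q9; q0-0->q1; q0-1->q0; q1-0->q2; q1-1->q3; q2-0->q4; q2-1->q5; q3-0->q6; q3-1->q3; q4-0->q4; q4-1->q5; q5-0->q5; q5-1->q5; q6-0->q4; q6-1->q7; q7-0->q8; q7-1->q7; q8-0->q4; q8-1->q9; q9-0->q8; q9-1->q9

Run two small machines in parallel and take their product. One (5 states) tracks the count of `0`s, saturating at 4; the other (4 states) tracks partial matches of the forbidden pattern `001`. Each combined state is a pair, one component from each; accept when both components accept. After merging equivalent states the machine shrinks.
With 10 states:
        0   1  
>  q0   q1  q0 
   q1   q2  q3 
   q2   q4  q5 
   q3   q6  q3 
 * q4   q4  q5 
   q5   q5  q5 
   q6   q4  q7 
   q7   q8  q7 
 * q8   q4  q9 
 * q9   q8  q9 
(> = start, * = accepting)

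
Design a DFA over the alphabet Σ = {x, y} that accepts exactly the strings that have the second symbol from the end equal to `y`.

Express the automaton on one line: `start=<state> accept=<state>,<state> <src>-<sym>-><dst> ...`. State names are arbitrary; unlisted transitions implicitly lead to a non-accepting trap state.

Because acceptance depends on a position counted from the end, the machine has to buffer the most recent 2 symbols. Make each state the string of the last up-to-2 symbols read; on input `x` shift the window left and append `x`. Accept when the buffered window has length 2 and begins with `y`.
A 7-state machine:
        x   y  
>  q0   q1  q2 
   q1   q3  q4 
   q2   q5  q6 
   q3   q3  q4 
   q4   q5  q6 
 * q5   q3  q4 
 * q6   q5  q6 
(> = start, * = accepting)

start=q0 accept=q5,q6 q0-x->q1 q0-y->q2 q1-x->q3 q1-y->q4 q2-x->q5 q2-y->q6 q3-x->q3 q3-y->q4 q4-x->q5 q4-y->q6 q5-x->q3 q5-y->q4 q6-x->q5 q6-y->q6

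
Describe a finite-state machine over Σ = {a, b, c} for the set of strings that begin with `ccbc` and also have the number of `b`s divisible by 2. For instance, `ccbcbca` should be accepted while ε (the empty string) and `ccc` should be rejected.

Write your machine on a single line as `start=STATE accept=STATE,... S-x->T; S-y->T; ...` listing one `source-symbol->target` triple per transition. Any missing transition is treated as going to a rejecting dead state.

Build one automaton per condition and run them in lockstep. One (6 states) tracks whether the input so far still matches the prefix `ccbc`; the other (2 states) tracks the count of `b`s modulo 2. Each combined state is a pair, one component from each; accept when both components accept. Equivalent product states are then merged.
7 states suffice.
        a   b   c  
>  S0   S1  S1  S2 
   S1   S1  S1  S1 
   S2   S1  S1  S3 
   S3   S1  S4  S1 
   S4   S1  S1  S5 
   S5   S5  S6  S5 
 * S6   S6  S5  S6 
(> = start, * = accepting)

start=S0; accept=S6; S0-a->S1; S0-b->S1; S0-c->S2; S1-a->S1; S1-b->S1; S1-c->S1; S2-a->S1; S2-b->S1; S2-c->S3; S3-a->S1; S3-b->S4; S3-c->S1; S4-a->S1; S4-b->S1; S4-c->S5; S5-a->S5; S5-b->S6; S5-c->S5; S6-a->S6; S6-b->S5; S6-c->S6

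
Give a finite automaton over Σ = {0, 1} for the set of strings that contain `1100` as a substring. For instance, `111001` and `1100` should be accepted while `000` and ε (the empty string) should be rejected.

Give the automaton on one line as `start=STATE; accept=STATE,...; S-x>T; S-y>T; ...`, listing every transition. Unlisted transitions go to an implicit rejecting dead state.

start=q0; accept=q4; q0-0>q0; q0-1>q1; q1-0>q0; q1-1>q2; q2-0>q3; q2-1>q2; q3-0>q4; q3-1>q1; q4-0>q4; q4-1>q4

Track how much of `1100` has been matched so far: state q0 is no progress, q4 is the absorbing accept state reached once `1100` has occurred. Intermediate states record partial matches; on a mismatch, fall back to the longest reusable overlap.
A 5-state machine:
        0   1  
>  q0   q0  q1 
   q1   q0  q2 
   q2   q3  q2 
   q3   q4  q1 
 * q4   q4  q4 
(> = start, * = accepting)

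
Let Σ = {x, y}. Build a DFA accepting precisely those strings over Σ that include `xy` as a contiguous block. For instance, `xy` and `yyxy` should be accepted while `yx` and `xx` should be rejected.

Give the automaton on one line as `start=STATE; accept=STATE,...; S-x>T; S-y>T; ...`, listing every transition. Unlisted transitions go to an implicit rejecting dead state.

Track how much of `xy` has been matched so far: state S0 is no progress, S2 is the absorbing accept state reached once `xy` has occurred. Intermediate states record partial matches; on a mismatch, fall back to the longest reusable overlap.
With 3 states:
        x   y  
>  S0   S1  S0 
   S1   S1  S2 
 * S2   S2  S2 
(> = start, * = accepting)

start=S0; accept=S2; S0-x>S1; S0-y>S0; S1-x>S1; S1-y>S2; S2-x>S2; S2-y>S2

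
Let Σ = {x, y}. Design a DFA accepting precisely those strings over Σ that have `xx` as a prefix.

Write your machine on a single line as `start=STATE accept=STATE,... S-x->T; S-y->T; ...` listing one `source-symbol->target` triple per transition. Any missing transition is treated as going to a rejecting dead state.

start=A; accept=C; A-x->B; A-y->D; B-x->C; B-y->D; C-x->C; C-y->C; D-x->D; D-y->D

Check the first 2 symbols one by one: A through B record how many have matched `xx` so far; any wrong symbol goes to the dead state D. After all 2 match we enter the accepting sink C.
4 states suffice.
       x  y 
>  A   B  D 
   B   C  D 
 * C   C  C 
   D   D  D 
(> = start, * = accepting)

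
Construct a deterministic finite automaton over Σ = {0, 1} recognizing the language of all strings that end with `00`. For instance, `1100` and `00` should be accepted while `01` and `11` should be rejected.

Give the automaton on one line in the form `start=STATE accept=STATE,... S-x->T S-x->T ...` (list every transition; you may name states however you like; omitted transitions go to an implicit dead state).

start=q0 accept=q2 q0-0->q1 q0-1->q0 q1-0->q2 q1-1->q0 q2-0->q2 q2-1->q0

Remember how much of `00` the current input suffix matches. State q0 means no match yet; q1 means the last symbol is `0`; q2 means the last 2 symbols are `00`. Only q2 accepts. On a mismatch, fall back to the longest proper suffix that is still a prefix of `00`.
With 3 states:
        0   1  
>  q0   q1  q0 
   q1   q2  q0 
 * q2   q2  q0 
(> = start, * = accepting)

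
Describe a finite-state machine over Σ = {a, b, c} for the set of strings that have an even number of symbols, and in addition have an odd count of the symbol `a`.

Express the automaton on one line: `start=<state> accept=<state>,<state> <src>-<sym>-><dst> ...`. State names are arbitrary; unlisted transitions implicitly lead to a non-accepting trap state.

start=S0 accept=S3 S0-a->S1 S0-b->S2 S0-c->S2 S1-a->S0 S1-b->S3 S1-c->S3 S2-a->S3 S2-b->S0 S2-c->S0 S3-a->S2 S3-b->S1 S3-c->S1

Handle the two conditions separately and then intersect. One (2 states) tracks the input length modulo 2; the other (2 states) tracks the count of `a`s modulo 2. Each combined state is a pair, one component from each; accept when both components accept.
4 states suffice.
        a   b   c  
>  S0   S1  S2  S2 
   S1   S0  S3  S3 
   S2   S3  S0  S0 
 * S3   S2  S1  S1 
(> = start, * = accepting)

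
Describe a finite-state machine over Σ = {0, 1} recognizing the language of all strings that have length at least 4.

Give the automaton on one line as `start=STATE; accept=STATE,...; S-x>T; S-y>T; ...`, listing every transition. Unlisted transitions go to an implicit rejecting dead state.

start=q0; accept=q4,q5; q0-0>q1; q0-1>q1; q1-0>q2; q1-1>q2; q2-0>q3; q2-1>q3; q3-0>q4; q3-1>q4; q4-0>q5; q4-1>q5; q5-0>q5; q5-1>q5

We only need to distinguish lengths 0, 1, …, 4, and '>4'. Chain q0 → q1 → q2 → q3 → q4 → q5 on every symbol, with q5 looping. Accepting states: {q4, q5}.
        0   1  
>  q0   q1  q1 
   q1   q2  q2 
   q2   q3  q3 
   q3   q4  q4 
 * q4   q5  q5 
 * q5   q5  q5 
(> = start, * = accepting)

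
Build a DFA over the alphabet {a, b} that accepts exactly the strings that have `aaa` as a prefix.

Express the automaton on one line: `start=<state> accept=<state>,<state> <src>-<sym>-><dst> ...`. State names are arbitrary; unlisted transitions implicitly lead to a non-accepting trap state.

Walk along `aaa` while the input agrees: from q0 take `a` to q1, and so on. Any deviation drops to the rejecting sink q4. Once q3 is reached the prefix is confirmed and every continuation is accepted.
With 5 states:
        a   b  
>  q0   q1  q4 
   q1   q2  q4 
   q2   q3  q4 
 * q3   q3  q3 
   q4   q4  q4 
(> = start, * = accepting)

start=q0 accept=q3 q0-a->q1 q0-b->q4 q1-a->q2 q1-b->q4 q2-a->q3 q2-b->q4 q3-a->q3 q3-b->q3 q4-a->q4 q4-b->q4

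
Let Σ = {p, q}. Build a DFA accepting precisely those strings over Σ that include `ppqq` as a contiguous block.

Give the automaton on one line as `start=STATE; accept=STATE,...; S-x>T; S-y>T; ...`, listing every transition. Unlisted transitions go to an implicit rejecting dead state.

Track how much of `ppqq` has been matched so far: state S0 is no progress, S4 is the absorbing accept state reached once `ppqq` has occurred. Intermediate states record partial matches; on a mismatch, fall back to the longest reusable overlap.
With 5 states:
        p   q  
>  S0   S1  S0 
   S1   S2  S0 
   S2   S2  S3 
   S3   S1  S4 
 * S4   S4  S4 
(> = start, * = accepting)

start=S0; accept=S4; S0-p>S1; S0-q>S0; S1-p>S2; S1-q>S0; S2-p>S2; S2-q>S3; S3-p>S1; S3-q>S4; S4-p>S4; S4-q>S4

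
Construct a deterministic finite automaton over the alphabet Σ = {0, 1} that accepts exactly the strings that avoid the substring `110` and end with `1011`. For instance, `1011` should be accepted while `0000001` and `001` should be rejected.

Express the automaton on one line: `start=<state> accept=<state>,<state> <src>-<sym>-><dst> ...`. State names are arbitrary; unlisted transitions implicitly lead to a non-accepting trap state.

start=A accept=G A-0->A A-1->B B-0->C B-1->D C-0->A C-1->E D-0->F D-1->D E-0->C E-1->G F-0->H F-1->I G-0->F G-1->D H-0->H H-1->J I-0->F I-1->K J-0->F J-1->J K-0->F K-1->J

Build one automaton per condition and run them in lockstep. One (4 states) tracks partial matches of the forbidden pattern `110`; the other (5 states) tracks how much of the suffix `1011` has currently been matched. Each combined state is a pair, one component from each; accept when both components accept.
With 11 states:
       0  1 
>  A   A  B 
   B   C  D 
   C   A  E 
   D   F  D 
   E   C  G 
   F   H  I 
 * G   F  D 
   H   H  J 
   I   F  K 
   J   F  J 
   K   F  J 
(> = start, * = accepting)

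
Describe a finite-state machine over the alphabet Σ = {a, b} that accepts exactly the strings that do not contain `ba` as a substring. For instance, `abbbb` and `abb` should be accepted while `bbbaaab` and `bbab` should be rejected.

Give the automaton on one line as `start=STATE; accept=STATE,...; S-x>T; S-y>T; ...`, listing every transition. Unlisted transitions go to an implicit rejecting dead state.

This is the complement of 'contains `ba`'. Use the same substring-matching states — S0 through S2 holding how much of `ba` has just been matched — but flip the accepting set: everything except the trap S2 accepts.
With 3 states:
        a   b  
>* S0   S0  S1 
 * S1   S2  S1 
   S2   S2  S2 
(> = start, * = accepting)

start=S0; accept=S0,S1; S0-a>S0; S0-b>S1; S1-a>S2; S1-b>S1; S2-a>S2; S2-b>S2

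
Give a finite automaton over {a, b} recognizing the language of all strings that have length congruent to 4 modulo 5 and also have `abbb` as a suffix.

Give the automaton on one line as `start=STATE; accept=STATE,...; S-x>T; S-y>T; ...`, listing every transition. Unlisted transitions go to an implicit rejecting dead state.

Run two small machines in parallel and take their product. One (5 states) tracks the input length modulo 5; the other (5 states) tracks how much of the suffix `abbb` has currently been matched. Each combined state is a pair, one component from each; accept when both components accept. After merging equivalent states the machine shrinks.
With 9 states:
        a   b  
>  S0   S1  S2 
   S1   S3  S4 
   S2   S3  S3 
   S3   S5  S5 
   S4   S5  S6 
   S5   S7  S7 
   S6   S7  S8 
   S7   S0  S0 
 * S8   S0  S0 
(> = start, * = accepting)

start=S0; accept=S8; S0-a>S1; S0-b>S2; S1-a>S3; S1-b>S4; S2-a>S3; S2-b>S3; S3-a>S5; S3-b>S5; S4-a>S5; S4-b>S6; S5-a>S7; S5-b>S7; S6-a>S7; S6-b>S8; S7-a>S0; S7-b>S0; S8-a>S0; S8-b>S0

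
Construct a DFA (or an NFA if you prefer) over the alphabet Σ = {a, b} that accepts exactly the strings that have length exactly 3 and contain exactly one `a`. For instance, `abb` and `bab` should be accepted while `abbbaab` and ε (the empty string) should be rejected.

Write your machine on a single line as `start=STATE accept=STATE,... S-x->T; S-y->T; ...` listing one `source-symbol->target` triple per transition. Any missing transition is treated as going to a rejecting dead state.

Run two small machines in parallel and take their product. The first has 5 states tracking the input length, saturating at 4; the second has 3 states tracking the count of `a`s, saturating at 2. A product state is a pair (one from each), accepting exactly when both do.
With 12 states:
          a    b  
>  S0     S1   S2 
   S1     S3   S4 
   S2     S4   S5 
   S3     S6   S6 
   S4     S6   S7 
   S5     S7   S8 
   S6     S9   S9 
 * S7     S9  S10 
   S8    S10  S11 
   S9     S9   S9 
   S10    S9  S10 
   S11   S10  S11 
(> = start, * = accepting)

start=S0; accept=S7; S0-a->S1; S0-b->S2; S1-a->S3; S1-b->S4; S2-a->S4; S2-b->S5; S3-a->S6; S3-b->S6; S4-a->S6; S4-b->S7; S5-a->S7; S5-b->S8; S6-a->S9; S6-b->S9; S7-a->S9; S7-b->S10; S8-a->S10; S8-b->S11; S9-a->S9; S9-b->S9; S10-a->S9; S10-b->S10; S11-a->S10; S11-b->S11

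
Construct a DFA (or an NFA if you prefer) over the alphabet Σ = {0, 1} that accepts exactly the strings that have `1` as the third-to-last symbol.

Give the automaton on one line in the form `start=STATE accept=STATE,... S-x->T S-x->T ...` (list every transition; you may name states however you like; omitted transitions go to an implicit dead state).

start=q0 accept=q11,q12,q13,q14 q0-0->q1 q0-1->q2 q1-0->q3 q1-1->q4 q2-0->q5 q2-1->q6 q3-0->q7 q3-1->q8 q4-0->q9 q4-1->q10 q5-0->q11 q5-1->q12 q6-0->q13 q6-1->q14 q7-0->q7 q7-1->q8 q8-0->q9 q8-1->q10 q9-0->q11 q9-1->q12 q10-0->q13 q10-1->q14 q11-0->q7 q11-1->q8 q12-0->q9 q12-1->q10 q13-0->q11 q13-1->q12 q14-0->q13 q14-1->q14

A DFA must remember the last 3 symbols (since which symbol is third-to-last isn't known until the input ends). Use one state per possible window of the last ≤3 symbols; accept from those whose window starts with `1`.
15 states suffice.
          0    1  
>  q0     q1   q2 
   q1     q3   q4 
   q2     q5   q6 
   q3     q7   q8 
   q4     q9  q10 
   q5    q11  q12 
   q6    q13  q14 
   q7     q7   q8 
   q8     q9  q10 
   q9    q11  q12 
   q10   q13  q14 
 * q11    q7   q8 
 * q12    q9  q10 
 * q13   q11  q12 
 * q14   q13  q14 
(> = start, * = accepting)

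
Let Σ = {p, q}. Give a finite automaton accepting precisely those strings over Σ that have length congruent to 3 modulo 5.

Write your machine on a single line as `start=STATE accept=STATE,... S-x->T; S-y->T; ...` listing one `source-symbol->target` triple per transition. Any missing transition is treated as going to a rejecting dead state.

start=s0; accept=s3; s0-p->s1; s0-q->s1; s1-p->s2; s1-q->s2; s2-p->s3; s2-q->s3; s3-p->s4; s3-q->s4; s4-p->s0; s4-q->s0

Count input length modulo 5: every symbol advances one step around the cycle s0 → s1 → s2 → s3 → s4 → s0. Accept at s3.
5 states suffice.
        p   q  
>  s0   s1  s1 
   s1   s2  s2 
   s2   s3  s3 
 * s3   s4  s4 
   s4   s0  s0 
(> = start, * = accepting)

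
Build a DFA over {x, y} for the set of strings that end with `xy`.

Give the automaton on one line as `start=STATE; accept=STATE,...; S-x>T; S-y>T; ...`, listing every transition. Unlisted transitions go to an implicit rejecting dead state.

Let each state record the length of the longest suffix of the input read so far that is also a prefix of `xy`. S1 means the last symbol is `x`; S2 means the last 2 symbols are `xy`. Accept only at S2, where the string currently ends in `xy`.
A 3-state machine:
        x   y  
>  S0   S1  S0 
   S1   S1  S2 
 * S2   S1  S0 
(> = start, * = accepting)

start=S0; accept=S2; S0-x>S1; S0-y>S0; S1-x>S1; S1-y>S2; S2-x>S1; S2-y>S0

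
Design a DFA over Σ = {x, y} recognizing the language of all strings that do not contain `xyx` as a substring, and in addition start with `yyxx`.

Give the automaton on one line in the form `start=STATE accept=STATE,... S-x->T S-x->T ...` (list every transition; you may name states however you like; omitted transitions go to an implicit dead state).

Build one automaton per condition and run them in lockstep. One (4 states) tracks partial matches of the forbidden pattern `xyx`; the other (6 states) tracks whether the input so far still matches the prefix `yyxx`. Each combined state is a pair, one component from each; accept when both components accept. Minimizing collapses redundant product states.
       x  y 
>  A   B  C 
   B   B  B 
   C   B  D 
   D   E  B 
   E   F  B 
 * F   F  G 
 * G   B  H 
 * H   F  H 
(> = start, * = accepting)

start=A accept=F,G,H A-x->B A-y->C B-x->B B-y->B C-x->B C-y->D D-x->E D-y->B E-x->F E-y->B F-x->F F-y->G G-x->B G-y->H H-x->F H-y->H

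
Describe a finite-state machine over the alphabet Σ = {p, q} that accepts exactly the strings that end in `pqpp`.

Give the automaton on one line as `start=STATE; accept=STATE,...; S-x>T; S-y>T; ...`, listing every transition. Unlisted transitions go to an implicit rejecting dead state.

Let each state record the length of the longest suffix of the input read so far that is also a prefix of `pqpp`. S1 means the last symbol is `p`; S2 means the last 2 symbols are `pq`; S3 means the last 3 symbols are `pqp`; S4 means the last 4 symbols are `pqpp`. Accept only at S4, where the string currently ends in `pqpp`.
With 5 states:
        p   q  
>  S0   S1  S0 
   S1   S1  S2 
   S2   S3  S0 
   S3   S4  S2 
 * S4   S1  S2 
(> = start, * = accepting)

start=S0; accept=S4; S0-p>S1; S0-q>S0; S1-p>S1; S1-q>S2; S2-p>S3; S2-q>S0; S3-p>S4; S3-q>S2; S4-p>S1; S4-q>S2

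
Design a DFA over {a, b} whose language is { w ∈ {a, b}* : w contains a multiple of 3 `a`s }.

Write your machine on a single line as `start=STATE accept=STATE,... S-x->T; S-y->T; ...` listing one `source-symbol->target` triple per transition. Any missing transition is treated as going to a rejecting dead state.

start=s0; accept=s0; s0-a->s1; s0-b->s0; s1-a->s2; s1-b->s1; s2-a->s0; s2-b->s2

Keep the running count of `a`s modulo 3: each `a` advances along the cycle s0 → s1 → s2 → s0 while other symbols loop. Accept at s0.
3 states suffice.
        a   b  
>* s0   s1  s0 
   s1   s2  s1 
   s2   s0  s2 
(> = start, * = accepting)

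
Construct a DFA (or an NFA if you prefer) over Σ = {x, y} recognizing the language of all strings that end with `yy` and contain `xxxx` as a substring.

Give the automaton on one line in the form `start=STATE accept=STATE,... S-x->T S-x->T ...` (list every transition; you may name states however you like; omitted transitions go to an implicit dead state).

Handle the two conditions separately and then intersect. The first has 3 states tracking how much of the suffix `yy` has currently been matched; the second has 5 states tracking whether and how much of `xxxx` has been seen. A product state is a pair (one from each), accepting exactly when both do. Equivalent product states are then merged.
With 7 states:
        x   y  
>  q0   q1  q0 
   q1   q2  q0 
   q2   q3  q0 
   q3   q4  q0 
   q4   q4  q5 
   q5   q4  q6 
 * q6   q4  q6 
(> = start, * = accepting)

start=q0 accept=q6 q0-x->q1 q0-y->q0 q1-x->q2 q1-y->q0 q2-x->q3 q2-y->q0 q3-x->q4 q3-y->q0 q4-x->q4 q4-y->q5 q5-x->q4 q5-y->q6 q6-x->q4 q6-y->q6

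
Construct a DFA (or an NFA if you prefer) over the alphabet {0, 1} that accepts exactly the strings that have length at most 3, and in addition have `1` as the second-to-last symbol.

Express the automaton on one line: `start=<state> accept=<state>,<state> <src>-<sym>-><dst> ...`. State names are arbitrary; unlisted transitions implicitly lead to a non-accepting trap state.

Run two small machines in parallel and take their product. The first has 5 states tracking the input length, saturating at 4; the second has 7 states tracking the last 2 symbols read. A product state is a pair (one from each), accepting exactly when both do. After merging equivalent states the machine shrinks.
A 7-state machine:
        0   1  
>  s0   s1  s2 
   s1   s3  s4 
   s2   s5  s6 
   s3   s3  s3 
   s4   s5  s5 
 * s5   s3  s3 
 * s6   s5  s5 
(> = start, * = accepting)

start=s0 accept=s5,s6 s0-0->s1 s0-1->s2 s1-0->s3 s1-1->s4 s2-0->s5 s2-1->s6 s3-0->s3 s3-1->s3 s4-0->s5 s4-1->s5 s5-0->s3 s5-1->s3 s6-0->s5 s6-1->s5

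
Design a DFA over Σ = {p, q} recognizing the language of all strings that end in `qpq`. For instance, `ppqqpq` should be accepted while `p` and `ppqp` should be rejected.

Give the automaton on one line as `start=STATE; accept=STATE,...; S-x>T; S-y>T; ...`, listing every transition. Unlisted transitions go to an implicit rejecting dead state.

Let each state record the length of the longest suffix of the input read so far that is also a prefix of `qpq`. s1 means the last symbol is `q`; s2 means the last 2 symbols are `qp`; s3 means the last 3 symbols are `qpq`. Accept only at s3, where the string currently ends in `qpq`.
4 states suffice.
        p   q  
>  s0   s0  s1 
   s1   s2  s1 
   s2   s0  s3 
 * s3   s2  s1 
(> = start, * = accepting)

start=s0; accept=s3; s0-p>s0; s0-q>s1; s1-p>s2; s1-q>s1; s2-p>s0; s2-q>s3; s3-p>s2; s3-q>s1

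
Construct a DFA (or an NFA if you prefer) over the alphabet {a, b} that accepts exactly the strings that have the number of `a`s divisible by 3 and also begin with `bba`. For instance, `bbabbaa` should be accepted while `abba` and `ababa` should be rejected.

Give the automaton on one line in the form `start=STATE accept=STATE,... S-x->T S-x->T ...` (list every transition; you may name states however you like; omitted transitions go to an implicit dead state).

Handle the two conditions separately and then intersect. The first has 3 states tracking the count of `a`s modulo 3; the second has 5 states tracking whether the input so far still matches the prefix `bba`. A product state is a pair (one from each), accepting exactly when both do. After merging equivalent states the machine shrinks.
With 7 states:
        a   b  
>  q0   q1  q2 
   q1   q1  q1 
   q2   q1  q3 
   q3   q4  q1 
   q4   q5  q4 
   q5   q6  q5 
 * q6   q4  q6 
(> = start, * = accepting)

start=q0 accept=q6 q0-a->q1 q0-b->q2 q1-a->q1 q1-b->q1 q2-a->q1 q2-b->q3 q3-a->q4 q3-b->q1 q4-a->q5 q4-b->q4 q5-a->q6 q5-b->q5 q6-a->q4 q6-b->q6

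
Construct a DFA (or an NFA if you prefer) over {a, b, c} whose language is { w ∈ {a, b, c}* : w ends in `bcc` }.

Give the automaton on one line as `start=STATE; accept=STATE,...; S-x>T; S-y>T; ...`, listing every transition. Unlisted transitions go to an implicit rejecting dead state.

Let each state record the length of the longest suffix of the input read so far that is also a prefix of `bcc`. q1 means the last symbol is `b`; q2 means the last 2 symbols are `bc`; q3 means the last 3 symbols are `bcc`. Accept only at q3, where the string currently ends in `bcc`.
        a   b   c  
>  q0   q0  q1  q0 
   q1   q0  q1  q2 
   q2   q0  q1  q3 
 * q3   q0  q1  q0 
(> = start, * = accepting)

start=q0; accept=q3; q0-a>q0; q0-b>q1; q0-c>q0; q1-a>q0; q1-b>q1; q1-c>q2; q2-a>q0; q2-b>q1; q2-c>q3; q3-a>q0; q3-b>q1; q3-c>q0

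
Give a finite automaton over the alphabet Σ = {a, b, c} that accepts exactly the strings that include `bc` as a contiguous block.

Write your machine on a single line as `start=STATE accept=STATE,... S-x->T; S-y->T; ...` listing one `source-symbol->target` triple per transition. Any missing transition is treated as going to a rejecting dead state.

States s0..s1 record the length of the longest prefix of `bc` that matches the current input suffix. Reaching s2 means `bc` has been seen, and we stay there forever. Accept from s2.
3 states suffice.
        a   b   c  
>  s0   s0  s1  s0 
   s1   s0  s1  s2 
 * s2   s2  s2  s2 
(> = start, * = accepting)

start=s0; accept=s2; s0-a->s0; s0-b->s1; s0-c->s0; s1-a->s0; s1-b->s1; s1-c->s2; s2-a->s2; s2-b->s2; s2-c->s2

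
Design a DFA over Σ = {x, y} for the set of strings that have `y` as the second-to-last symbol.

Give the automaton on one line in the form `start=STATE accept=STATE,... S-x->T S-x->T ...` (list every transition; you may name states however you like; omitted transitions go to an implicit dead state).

start=A accept=F,G A-x->B A-y->C B-x->D B-y->E C-x->F C-y->G D-x->D D-y->E E-x->F E-y->G F-x->D F-y->E G-x->F G-y->G

Because acceptance depends on a position counted from the end, the machine has to buffer the most recent 2 symbols. Make each state the string of the last up-to-2 symbols read; on input `x` shift the window left and append `x`. Accept when the buffered window has length 2 and begins with `y`.
With 7 states:
       x  y 
>  A   B  C 
   B   D  E 
   C   F  G 
   D   D  E 
   E   F  G 
 * F   D  E 
 * G   F  G 
(> = start, * = accepting)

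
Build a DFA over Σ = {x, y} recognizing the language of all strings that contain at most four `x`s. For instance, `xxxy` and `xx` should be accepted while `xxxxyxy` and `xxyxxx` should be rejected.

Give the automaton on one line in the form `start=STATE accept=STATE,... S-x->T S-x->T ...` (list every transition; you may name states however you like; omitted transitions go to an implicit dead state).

Only the number of `x`s matters, and only up to 5. Make a chain S0 → S1 → S2 → S3 → S4 → S5 advanced by each `x` (with S5 absorbing); every other symbol self-loops. The accepting set is {S0, S1, S2, S3, S4}.
A 6-state machine:
        x   y  
>* S0   S1  S0 
 * S1   S2  S1 
 * S2   S3  S2 
 * S3   S4  S3 
 * S4   S5  S4 
   S5   S5  S5 
(> = start, * = accepting)

start=S0 accept=S0,S1,S2,S3,S4 S0-x->S1 S0-y->S0 S1-x->S2 S1-y->S1 S2-x->S3 S2-y->S2 S3-x->S4 S3-y->S3 S4-x->S5 S4-y->S4 S5-x->S5 S5-y->S5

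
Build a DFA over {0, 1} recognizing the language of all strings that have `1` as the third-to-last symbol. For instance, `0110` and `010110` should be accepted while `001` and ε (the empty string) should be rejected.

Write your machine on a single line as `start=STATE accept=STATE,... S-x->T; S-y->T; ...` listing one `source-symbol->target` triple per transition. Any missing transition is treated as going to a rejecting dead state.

start=q0; accept=q11,q12,q13,q14; q0-0->q1; q0-1->q2; q1-0->q3; q1-1->q4; q2-0->q5; q2-1->q6; q3-0->q7; q3-1->q8; q4-0->q9; q4-1->q10; q5-0->q11; q5-1->q12; q6-0->q13; q6-1->q14; q7-0->q7; q7-1->q8; q8-0->q9; q8-1->q10; q9-0->q11; q9-1->q12; q10-0->q13; q10-1->q14; q11-0->q7; q11-1->q8; q12-0->q9; q12-1->q10; q13-0->q11; q13-1->q12; q14-0->q13; q14-1->q14

A DFA must remember the last 3 symbols (since which symbol is third-to-last isn't known until the input ends). Use one state per possible window of the last ≤3 symbols; accept from those whose window starts with `1`.
With 15 states:
          0    1  
>  q0     q1   q2 
   q1     q3   q4 
   q2     q5   q6 
   q3     q7   q8 
   q4     q9  q10 
   q5    q11  q12 
   q6    q13  q14 
   q7     q7   q8 
   q8     q9  q10 
   q9    q11  q12 
   q10   q13  q14 
 * q11    q7   q8 
 * q12    q9  q10 
 * q13   q11  q12 
 * q14   q13  q14 
(> = start, * = accepting)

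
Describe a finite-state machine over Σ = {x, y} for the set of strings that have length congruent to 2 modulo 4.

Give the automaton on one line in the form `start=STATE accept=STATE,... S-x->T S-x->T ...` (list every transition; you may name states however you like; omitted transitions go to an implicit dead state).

start=S0 accept=S2 S0-x->S1 S0-y->S1 S1-x->S2 S1-y->S2 S2-x->S3 S2-y->S3 S3-x->S0 S3-y->S0

Only the length mod 4 matters, so use a 4-cycle: from any state, every input symbol moves to the next state, wrapping S3 back to S0. Mark S2 accepting.
With 4 states:
        x   y  
>  S0   S1  S1 
   S1   S2  S2 
 * S2   S3  S3 
   S3   S0  S0 
(> = start, * = accepting)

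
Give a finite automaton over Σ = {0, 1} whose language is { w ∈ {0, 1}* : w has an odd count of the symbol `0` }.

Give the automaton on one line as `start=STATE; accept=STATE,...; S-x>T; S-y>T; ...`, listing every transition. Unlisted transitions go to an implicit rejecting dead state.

The only thing that matters is how many `0`s have appeared, reduced mod 2. Use one state per residue: q0 for 0, …, q1 for 1. Reading `0` moves to the next residue; anything else stays put. q1 is accepting.
        0   1  
>  q0   q1  q0 
 * q1   q0  q1 
(> = start, * = accepting)

start=q0; accept=q1; q0-0>q1; q0-1>q0; q1-0>q0; q1-1>q1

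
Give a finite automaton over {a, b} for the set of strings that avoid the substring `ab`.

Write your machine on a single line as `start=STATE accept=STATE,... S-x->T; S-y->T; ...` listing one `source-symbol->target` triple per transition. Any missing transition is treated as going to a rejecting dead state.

start=S0; accept=S0,S1; S0-a->S1; S0-b->S0; S1-a->S1; S1-b->S2; S2-a->S2; S2-b->S2

Track partial matches of the forbidden pattern `ab`. State S2 is a dead state reached once `ab` has occurred; every other state accepts. S0 means no part of `ab` is currently matched.
        a   b  
>* S0   S1  S0 
 * S1   S1  S2 
   S2   S2  S2 
(> = start, * = accepting)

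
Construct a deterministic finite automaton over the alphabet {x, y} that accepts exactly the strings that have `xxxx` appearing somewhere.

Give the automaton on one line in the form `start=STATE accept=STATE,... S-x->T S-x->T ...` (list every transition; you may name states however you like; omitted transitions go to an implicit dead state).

States s0..s3 record the length of the longest prefix of `xxxx` that matches the current input suffix. Reaching s4 means `xxxx` has been seen, and we stay there forever. Accept from s4.
A 5-state machine:
        x   y  
>  s0   s1  s0 
   s1   s2  s0 
   s2   s3  s0 
   s3   s4  s0 
 * s4   s4  s4 
(> = start, * = accepting)

start=s0 accept=s4 s0-x->s1 s0-y->s0 s1-x->s2 s1-y->s0 s2-x->s3 s2-y->s0 s3-x->s4 s3-y->s0 s4-x->s4 s4-y->s4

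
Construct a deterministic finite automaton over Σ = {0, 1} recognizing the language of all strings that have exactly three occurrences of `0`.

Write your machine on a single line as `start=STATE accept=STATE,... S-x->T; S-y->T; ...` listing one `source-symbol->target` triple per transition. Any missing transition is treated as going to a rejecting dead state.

Count `0`s, saturating at 4: states A through D mean 0 through 3 `0`s seen; E means more than 3. Each `0` increments (capped at E); other symbols loop. Accept from {D}.
With 5 states:
       0  1 
>  A   B  A 
   B   C  B 
   C   D  C 
 * D   E  D 
   E   E  E 
(> = start, * = accepting)

start=A; accept=D; A-0->B; A-1->A; B-0->C; B-1->B; C-0->D; C-1->C; D-0->E; D-1->D; E-0->E; E-1->E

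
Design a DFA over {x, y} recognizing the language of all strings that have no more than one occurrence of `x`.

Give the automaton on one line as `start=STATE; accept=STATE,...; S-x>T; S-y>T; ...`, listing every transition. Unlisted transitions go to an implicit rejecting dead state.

start=s0; accept=s0,s1; s0-x>s1; s0-y>s0; s1-x>s2; s1-y>s1; s2-x>s2; s2-y>s2

Only the number of `x`s matters, and only up to 2. Make a chain s0 → s1 → s2 advanced by each `x` (with s2 absorbing); every other symbol self-loops. The accepting set is {s0, s1}.
        x   y  
>* s0   s1  s0 
 * s1   s2  s1 
   s2   s2  s2 
(> = start, * = accepting)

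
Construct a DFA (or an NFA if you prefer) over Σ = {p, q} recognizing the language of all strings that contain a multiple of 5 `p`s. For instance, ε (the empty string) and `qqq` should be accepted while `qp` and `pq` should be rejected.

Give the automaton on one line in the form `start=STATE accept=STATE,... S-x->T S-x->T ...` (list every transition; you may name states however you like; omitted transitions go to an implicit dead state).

start=s0 accept=s0 s0-p->s1 s0-q->s0 s1-p->s2 s1-q->s1 s2-p->s3 s2-q->s2 s3-p->s4 s3-q->s3 s4-p->s0 s4-q->s4

The only thing that matters is how many `p`s have appeared, reduced mod 5. Use one state per residue: s0 for 0, …, s4 for 4. Reading `p` moves to the next residue; anything else stays put. s0 is accepting.
A 5-state machine:
        p   q  
>* s0   s1  s0 
   s1   s2  s1 
   s2   s3  s2 
   s3   s4  s3 
   s4   s0  s4 
(> = start, * = accepting)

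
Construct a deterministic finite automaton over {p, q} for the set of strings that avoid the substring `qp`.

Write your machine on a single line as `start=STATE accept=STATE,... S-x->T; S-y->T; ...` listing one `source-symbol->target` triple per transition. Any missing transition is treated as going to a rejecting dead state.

start=s0; accept=s0,s1; s0-p->s0; s0-q->s1; s1-p->s2; s1-q->s1; s2-p->s2; s2-q->s2

This is the complement of 'contains `qp`'. Use the same substring-matching states — s0 through s2 holding how much of `qp` has just been matched — but flip the accepting set: everything except the trap s2 accepts.
3 states suffice.
        p   q  
>* s0   s0  s1 
 * s1   s2  s1 
   s2   s2  s2 
(> = start, * = accepting)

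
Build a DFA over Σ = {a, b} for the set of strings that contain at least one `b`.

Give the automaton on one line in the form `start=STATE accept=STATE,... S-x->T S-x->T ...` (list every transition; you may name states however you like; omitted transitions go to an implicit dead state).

start=s0 accept=s1,s2 s0-a->s0 s0-b->s1 s1-a->s1 s1-b->s2 s2-a->s2 s2-b->s2

Count `b`s, saturating at 2: state s0 means no `b` yet, s1 means one `b` seen, s2 means more than one. Each `b` increments (capped at s2); other symbols loop. Accept from {s1, s2}.
3 states suffice.
        a   b  
>  s0   s0  s1 
 * s1   s1  s2 
 * s2   s2  s2 
(> = start, * = accepting)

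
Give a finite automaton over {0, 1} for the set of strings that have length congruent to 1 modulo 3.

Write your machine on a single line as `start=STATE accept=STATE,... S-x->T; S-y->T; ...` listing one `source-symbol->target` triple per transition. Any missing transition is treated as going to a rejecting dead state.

start=q0; accept=q1; q0-0->q1; q0-1->q1; q1-0->q2; q1-1->q2; q2-0->q0; q2-1->q0

Count input length modulo 3: every symbol advances one step around the cycle q0 → q1 → q2 → q0. Accept at q1.
With 3 states:
        0   1  
>  q0   q1  q1 
 * q1   q2  q2 
   q2   q0  q0 
(> = start, * = accepting)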